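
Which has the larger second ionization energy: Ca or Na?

Consider each +1 ion: Ca⁺ still has 1 valence electron; Na⁺ is the bare [Ne] core.
Core electrons are held far more tightly than valence electrons, so Na tops the IE_2 order.
Tabulated IE_2 (kJ/mol): Ca 1145, Na 4562.
Putting it together, IE_2: Ca < Na.

Na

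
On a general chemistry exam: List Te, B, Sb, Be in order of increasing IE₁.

Be is in period 2, group 2; B is in period 2, group 13; Sb is in period 5, group 15; Te is in period 5, group 16.
Across a period the outer electron is held more tightly (higher IE₁); down a group it sits in a higher shell, more shielded, and comes off more easily.
Neither a single period nor a single group — weigh both effects.
Sb > B: period and group pull opposite ways; the across-period shift dominates (831 vs 801 kJ/mol).
Te > Sb: Te lies to the right of Sb in period 5, so the across-period effect alone puts Te higher.
Be > Te: period and group pull opposite ways; the down-group shift dominates (900 vs 869 kJ/mol).
Note the exception: Be has a higher first ionization energy than B, contrary to the simple trend — removing B's lone 2p electron is easier than breaking Be's filled 2s².
For reference (kJ/mol): Be 900, B 801, Sb 831, Te 869.
So from lowest to highest: B < Sb < Te < Be.

B < Sb < Te < Be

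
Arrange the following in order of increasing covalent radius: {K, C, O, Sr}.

O, C, Sr, K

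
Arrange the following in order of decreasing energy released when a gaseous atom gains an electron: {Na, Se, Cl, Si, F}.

Atoms with high Z_eff and room in the valence shell (especially the halogens) have the most exothermic electron affinities.
Here both period and group differ, so the two effects have to be weighed against each other.
Si > Na: both are in period 3; the period trend gives Si the larger value.
Se > Si: period and group pull opposite ways; the across-period shift dominates (195 vs 134 kJ/mol).
F > Se: relative to Se, both the across-period and down-group shifts push F's electron affinity up.
Cl > F: this pair runs against the simple trend — see the exception note.
Note the exception: Cl has a higher electron affinity than F, contrary to the simple trend — F's small 2p subshell makes the incoming electron feel strong e⁻–e⁻ repulsion, so Cl actually releases more energy on gaining an electron.
Approximate values (kJ/mol): F 328, Na 53, Si 134, Cl 349, Se 195.
So from highest to lowest: Cl > F > Se > Si > Na.

Cl > F > Se > Si > Na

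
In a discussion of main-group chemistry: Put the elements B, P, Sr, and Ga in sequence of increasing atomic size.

B is in period 2, group 13; P is in period 3, group 15; Ga is in period 4, group 13; Sr is in period 5, group 2.
Radius decreases left→right (rising Z_eff, same n) and increases top→bottom (higher n).
These span different periods and groups, so the two trends combine.
P > B: period and group pull opposite ways; the down-group shift dominates (111 vs 85 pm).
Ga > P: relative to P, both the across-period and down-group shifts push Ga's atomic radius up.
Sr > Ga: both effects reinforce here, so Sr is clearly the larger of the two.
Tabulated atomic radius (pm): B 85, P 111, Ga 124, Sr 185.
So from smallest to largest: B < P < Ga < Sr.

B < P < Ga < Sr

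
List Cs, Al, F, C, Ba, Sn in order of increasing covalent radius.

C is in period 2, group 14; F is in period 2, group 17; Al is in period 3, group 13; Sn is in period 5, group 14; Cs is in period 6, group 1; Ba is in period 6, group 2.
Moving right in a period, electrons are added to the same shell under a stronger nuclear pull, so atoms get smaller; moving down, a new shell is opened and atoms get larger.
These span different periods and groups, so the two trends combine.
C > F: C lies to the left of F in period 2, so the across-period effect alone puts C larger.
Al > C: relative to C, both the across-period and down-group shifts push Al's atomic radius up.
Sn > Al: the two effects oppose for this pair; the down-group effect wins (140 vs 126 pm).
Ba > Sn: both effects reinforce here, so Ba is clearly the larger of the two.
Cs > Ba: both are in period 6; the period trend gives Cs the larger value.
Approximate values (pm): C 75, F 64, Al 126, Sn 140, Cs 232, Ba 196.
So from smallest to largest: F < C < Al < Sn < Ba < Cs.

F < C < Al < Sn < Ba < Cs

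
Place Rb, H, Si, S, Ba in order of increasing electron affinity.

Atoms with high Z_eff and room in the valence shell (especially the halogens) have the most exothermic electron affinities.
Neither a single period nor a single group — weigh both effects.
Rb > Ba: period and group pull opposite ways; the down-group shift dominates (47 vs 14 kJ/mol).
H > Rb: they share group 1; the group trend gives H the larger value.
Si > H: period and group pull opposite ways; the across-period shift dominates (134 vs 73 kJ/mol).
S > Si: S lies to the right of Si in period 3, so the across-period effect alone puts S higher.
Approximate values (kJ/mol): H 73, Si 134, S 200, Rb 47, Ba 14.
So from lowest to highest: Ba < Rb < H < Si < S.

Ba < Rb < H < Si < S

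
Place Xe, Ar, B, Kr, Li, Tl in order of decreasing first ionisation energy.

Ar > Kr > Xe > B > Tl > Li

Li is in period 2, group 1; B is in period 2, group 13; Ar is in period 3, group 18; Kr is in period 4, group 18; Xe is in period 5, group 18; Tl is in period 6, group 13.
Removing the outermost electron gets harder across a period and easier down a group.
Neither a single period nor a single group — weigh both effects.
Tl > Li: period and group pull opposite ways; the across-period shift dominates (589 vs 520 kJ/mol).
B > Tl: B sits above Tl in group 13, so the down-group effect alone puts B higher.
Xe > B: period and group pull opposite ways; the across-period shift dominates (1170 vs 801 kJ/mol).
Kr > Xe: Kr sits above Xe in group 18, so the down-group effect alone puts Kr higher.
Ar > Kr: Ar sits above Kr in group 18, so the down-group effect alone puts Ar higher.
Tabulated first ionization energy (kJ/mol): Li 520, B 801, Ar 1521, Kr 1351, Xe 1170, Tl 589.
So from highest to lowest: Ar > Kr > Xe > B > Tl > Li.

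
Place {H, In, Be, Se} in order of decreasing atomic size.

Across a period the added protons contract the valence shell; down a group each new principal shell makes the atom larger.
These span different periods and groups, so the two trends combine.
Be > H: the two effects oppose for this pair; the down-group effect wins (102 vs 32 pm).
Se > Be: the two effects oppose for this pair; the down-group effect wins (116 vs 102 pm).
In > Se: both effects reinforce here, so In is clearly the larger of the two.
For reference (pm): H 32, Be 102, Se 116, In 142.
So from largest to smallest: In > Se > Be > H.

In, Se, Be, H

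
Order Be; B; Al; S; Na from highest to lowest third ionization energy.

The third ionization energy removes an electron from the +2 ion. For each element: Be²⁺ is the bare [He] core; B²⁺ still has 1 valence electron; Al²⁺ still has 1 valence electron; S²⁺ still has 4 valence electrons; Na²⁺ is already 1 electron into the core.
Pulling an electron out of a noble-gas core costs far more than removing a remaining valence electron, so Na and Be sit at the high end of IE_3.
Valence configurations: B²⁺ [He]2s¹, Al²⁺ [Ne]3s¹, S²⁺ [Ne]3s²3p².
Tabulated IE_3 (kJ/mol): Be 14849, B 3660, Al 2745, S 3357, Na 6910.
So the third ionization energies run Al < S < B < Na < Be.

Be > Na > B > S > Al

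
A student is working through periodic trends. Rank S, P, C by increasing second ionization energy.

After 1 electron has been removed, what remains? S⁺ still has 5 valence electrons; P⁺ still has 4 valence electrons; C⁺ still has 3 valence electrons.
All are still removing valence electrons, so compare the +1 ions as you would atoms: IE_2 generally rises across a period (higher Z_eff) and falls down a group (larger shell), subject to the usual subshell exceptions.
Valence configurations: S⁺ [Ne]3s²3p³, P⁺ [Ne]3s²3p², C⁺ [He]2s²2p¹.
The numbers (kJ/mol): S 2252, P 1907, C 2353.
Putting it together, IE_2: P < S < C.

P < S < C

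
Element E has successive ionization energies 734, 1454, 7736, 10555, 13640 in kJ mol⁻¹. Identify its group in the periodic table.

Group 2

Look for the largest jump between consecutive ionization energies: IE3/IE2 ≈ 5.3, far larger than any earlier ratio.
That jump marks the point where a core electron is being removed. So the atom has 2 valence electrons.
A main-group element with 2 valence electrons is in group 2.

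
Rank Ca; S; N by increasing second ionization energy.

Ca < S < N

Consider each +1 ion: Ca⁺ still has 1 valence electron; S⁺ still has 5 valence electrons; N⁺ still has 4 valence electrons.
All are still removing valence electrons, so compare the +1 ions as you would atoms: IE_2 generally rises across a period (higher Z_eff) and falls down a group (larger shell), subject to the usual subshell exceptions.
Valence configurations: Ca⁺ [Ar]4s¹, S⁺ [Ne]3s²3p³, N⁺ [He]2s²2p².
The numbers (kJ/mol): Ca 1145, S 2252, N 2856.
Overall IE_2 order: Ca < S < N.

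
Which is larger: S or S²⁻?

S²⁻

Forming S²⁻ adds 2 electrons to S. More electron–electron repulsion in the same shell, with unchanged nuclear charge, lets the cloud expand.
An anion is larger than its parent atom: S²⁻ > S.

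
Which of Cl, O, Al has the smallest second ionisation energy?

Al

Consider each +1 ion: Cl⁺ still has 6 valence electrons; O⁺ still has 5 valence electrons; Al⁺ still has 2 valence electrons.
All are still removing valence electrons, so compare the +1 ions as you would atoms: IE_2 generally rises across a period (higher Z_eff) and falls down a group (larger shell), subject to the usual subshell exceptions.
Valence configurations: Cl⁺ [Ne]3s²3p⁴, O⁺ [He]2s²2p³, Al⁺ [Ne]3s².
Tabulated IE_2 (kJ/mol): Cl 2298, O 3388, Al 1817.
So the second ionization energies run Al < Cl < O.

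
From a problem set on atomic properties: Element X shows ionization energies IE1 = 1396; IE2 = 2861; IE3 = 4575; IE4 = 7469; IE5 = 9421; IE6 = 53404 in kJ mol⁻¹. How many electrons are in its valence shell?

Look for the largest jump between consecutive ionization energies: IE6/IE5 ≈ 5.7, far larger than any earlier ratio.
That jump marks the point where a core electron is being removed. So the atom has 5 valence electrons.

5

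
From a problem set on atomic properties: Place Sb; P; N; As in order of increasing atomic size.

N is in period 2, group 15; P is in period 3, group 15; As is in period 4, group 15; Sb is in period 5, group 15.
Moving right in a period, electrons are added to the same shell under a stronger nuclear pull, so atoms get smaller; moving down, a new shell is opened and atoms get larger.
All are in group 15, so atomic radius increases down the group.
So from smallest to largest: N < P < As < Sb.

N, P, As, Sb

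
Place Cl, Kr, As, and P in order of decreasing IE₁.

Kr > Cl > P > As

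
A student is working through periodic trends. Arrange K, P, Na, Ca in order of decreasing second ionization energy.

After 1 electron has been removed, what remains? K⁺ is the bare [Ar] core; P⁺ still has 4 valence electrons; Na⁺ is the bare [Ne] core; Ca⁺ still has 1 valence electron.
Pulling an electron out of a noble-gas core costs far more than removing a remaining valence electron, so K and Na sit at the high end of IE_2.
Valence configurations: P⁺ [Ne]3s²3p², Ca⁺ [Ar]4s¹.
The numbers (kJ/mol): K 3052, P 1907, Na 4562, Ca 1145.
So the second ionization energies run Ca < P < K < Na.

Na > K > P > Ca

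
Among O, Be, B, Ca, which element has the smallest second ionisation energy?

Ca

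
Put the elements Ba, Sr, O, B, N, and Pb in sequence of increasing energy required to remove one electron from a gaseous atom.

Ba, Sr, Pb, B, O, N

B is in period 2, group 13; N is in period 2, group 15; O is in period 2, group 16; Sr is in period 5, group 2; Ba is in period 6, group 2; Pb is in period 6, group 14.
IE₁ increases left→right with effective nuclear charge and decreases top→bottom as the valence shell moves farther out.
Neither a single period nor a single group — weigh both effects.
Sr > Ba: they share group 2; the group trend gives Sr the larger value.
Pb > Sr: the two effects oppose for this pair; the across-period effect wins (716 vs 550 kJ/mol).
B > Pb: the two effects oppose for this pair; the down-group effect wins (801 vs 716 kJ/mol).
O > B: O lies to the right of B in period 2, so the across-period effect alone puts O higher.
N > O: this pair runs against the simple trend — see the exception note.
Note the exception: N has a higher first ionization energy than O, contrary to the simple trend — pairing an electron in O's 2p⁴ costs repulsion energy, so O ionizes more easily than half-filled N (2p³).
Approximate values (kJ/mol): B 801, N 1402, O 1314, Sr 550, Ba 503, Pb 716.
So from lowest to highest: Ba < Sr < Pb < B < O < N.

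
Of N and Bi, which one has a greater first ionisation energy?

Removing the outermost electron gets harder across a period and easier down a group.
All are in group 15, so first ionization energy increases up the group.
So N has the greater first ionisation energy (N > Bi).

N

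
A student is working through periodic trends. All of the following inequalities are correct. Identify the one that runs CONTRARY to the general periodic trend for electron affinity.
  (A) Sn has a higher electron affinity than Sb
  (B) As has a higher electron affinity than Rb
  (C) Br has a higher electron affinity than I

The general trend: electron affinity increases across a period and decreases down a group.
(A) Sn (period 5, group 14) vs Sb (period 5, group 15): the stated order contradicts the simple trend.
(B) As (period 4, group 15) vs Rb (period 5, group 1): the stated order agrees with the simple trend.
(C) Br (period 4, group 17) vs I (period 5, group 17): the stated order agrees with the simple trend.
The exception is (A): adding an electron to Sb's half-filled 5p³ is unfavourable, so Sn has the more exothermic EA.

(A)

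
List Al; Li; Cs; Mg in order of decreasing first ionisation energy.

Across a period the outer electron is held more tightly (higher IE₁); down a group it sits in a higher shell, more shielded, and comes off more easily.
Here both period and group differ, so the two effects have to be weighed against each other.
Li > Cs: they share group 1; the group trend gives Li the larger value.
Al > Li: the two effects oppose for this pair; the across-period effect wins (578 vs 520 kJ/mol).
Mg > Al: this pair runs against the simple trend — see the exception note.
Note the exception: Mg has a higher first ionization energy than Al, contrary to the simple trend — Al's single 3p electron is easier to remove than one from Mg's filled 3s².
Approximate values (kJ/mol): Li 520, Mg 738, Al 578, Cs 376.
So from highest to lowest: Mg > Al > Li > Cs.

Mg > Al > Li > Cs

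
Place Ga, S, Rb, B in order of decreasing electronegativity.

Smaller atoms with higher effective nuclear charge are more electronegative.
These span different periods and groups, so the two trends combine.
Ga > Rb: relative to Rb, both the across-period and down-group shifts push Ga's electronegativity up.
B > Ga: they share group 13; the group trend gives B the larger value.
S > B: period and group pull opposite ways; the across-period shift dominates (2.58 vs 2.04).
Tabulated electronegativity (Pauling): B 2.04, S 2.58, Ga 1.81, Rb 0.82.
So from highest to lowest: S > B > Ga > Rb.

S, B, Ga, Rb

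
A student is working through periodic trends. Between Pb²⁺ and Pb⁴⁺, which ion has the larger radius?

Pb²⁺

Both ions have Z = 82 protons, but Pb⁴⁺ has lost more electrons, so its remaining electrons feel a larger effective nuclear charge per electron and are pulled in more tightly.
Higher positive charge → smaller ion, so Pb²⁺ > Pb⁴⁺.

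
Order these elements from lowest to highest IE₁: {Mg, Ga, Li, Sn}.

Li is in period 2, group 1; Mg is in period 3, group 2; Ga is in period 4, group 13; Sn is in period 5, group 14.
First ionization energy rises across a period (greater Z_eff holds electrons more tightly) and falls down a group (valence electrons are farther from the nucleus).
These sit on a diagonal, where the across-period and down-group effects partly cancel.
Ga > Li: period and group pull opposite ways; the across-period shift dominates (579 vs 520 kJ/mol).
Sn > Ga: period and group pull opposite ways; the across-period shift dominates (709 vs 579 kJ/mol).
Mg > Sn: period and group pull opposite ways; the down-group shift dominates (738 vs 709 kJ/mol).
Tabulated first ionization energy (kJ/mol): Li 520, Mg 738, Ga 579, Sn 709.
So from lowest to highest: Li < Ga < Sn < Mg.

Li < Ga < Sn < Mg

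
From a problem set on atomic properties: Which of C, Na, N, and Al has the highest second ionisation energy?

IE_2 is the cost of taking one more electron from the +1 cation: C⁺ still has 3 valence electrons; Na⁺ is the bare [Ne] core; N⁺ still has 4 valence electrons; Al⁺ still has 2 valence electrons.
Core electrons are held far more tightly than valence electrons, so Na tops the IE_2 order.
Valence configurations: C⁺ [He]2s²2p¹, N⁺ [He]2s²2p², Al⁺ [Ne]3s².
Approximate IE_2 values (kJ/mol): C 2353, Na 4562, N 2856, Al 1817.
So the second ionization energies run Al < C < N < Na.

Na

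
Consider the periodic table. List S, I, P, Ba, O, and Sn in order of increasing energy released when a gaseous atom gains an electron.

Ba < P < Sn < O < S < I

EA tends to increase across a period and decrease down a group, though the pattern is less regular than for IE or radius.
Neither a single period nor a single group — weigh both effects.
P > Ba: relative to Ba, both the across-period and down-group shifts push P's electron affinity up.
Sn > P: this pair runs against the simple trend — see the exception note.
O > Sn: relative to Sn, both the across-period and down-group shifts push O's electron affinity up.
S > O: this pair runs against the simple trend — see the exception note.
I > S: the two effects oppose for this pair; the across-period effect wins (295 vs 200 kJ/mol).
Note the exception: Sn has a higher electron affinity than P, contrary to the simple trend — adding an electron to P's half-filled np³ subshell costs electron-pairing energy.
Note the exception: S has a higher electron affinity than O, contrary to the simple trend — the compact 2p subshell of O repels the added electron more than S's larger 3p does.
Tabulated electron affinity (kJ/mol): O 141, P 72, S 200, Sn 107, I 295, Ba 14.
So from lowest to highest: Ba < P < Sn < O < S < I.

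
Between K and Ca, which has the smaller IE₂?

After 1 electron has been removed, what remains? K⁺ is the bare [Ar] core; Ca⁺ still has 1 valence electron.
Pulling an electron out of a noble-gas core costs far more than removing a remaining valence electron, so K sits at the high end of IE_2.
Approximate IE_2 values (kJ/mol): K 3052, Ca 1145.
So the second ionization energies run Ca < K.

Ca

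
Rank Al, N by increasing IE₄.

IE_4 is the cost of taking one more electron from the +3 cation: Al³⁺ is the bare [Ne] core; N³⁺ still has 2 valence electrons.
Breaking into a closed-shell core is much more expensive than removing a leftover valence electron — Al has the largest IE_4 here.
Tabulated IE_4 (kJ/mol): Al 11577, N 7475.
Hence IE_4: N < Al.

N < Al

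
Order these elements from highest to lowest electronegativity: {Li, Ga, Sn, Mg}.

Sn, Ga, Mg, Li

Li is in period 2, group 1; Mg is in period 3, group 2; Ga is in period 4, group 13; Sn is in period 5, group 14.
Electronegativity increases across a period and decreases down a group, tracking effective nuclear charge and atomic size.
These sit on a diagonal, where the across-period and down-group effects partly cancel.
Mg > Li: period and group pull opposite ways; the across-period shift dominates (1.31 vs 0.98).
Ga > Mg: the two effects oppose for this pair; the across-period effect wins (1.81 vs 1.31).
Sn > Ga: the two effects oppose for this pair; the across-period effect wins (1.96 vs 1.81).
Tabulated electronegativity (Pauling): Li 0.98, Mg 1.31, Ga 1.81, Sn 1.96.
So from highest to lowest: Sn > Ga > Mg > Li.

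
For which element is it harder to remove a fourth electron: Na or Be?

Be

The fourth ionization energy removes an electron from the +3 ion. For each element: Na³⁺ is already 2 electrons into the core; Be³⁺ is already 1 electron into the core.
All of these are removing an electron from a noble-gas core or deeper; the smaller core (lower principal quantum number) is held far more tightly, and within a period the higher nuclear charge binds the same core more tightly.
Tabulated IE_4 (kJ/mol): Na 9543, Be 21007.
Putting it together, IE_4: Na < Be.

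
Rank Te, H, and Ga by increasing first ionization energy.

Ga, Te, H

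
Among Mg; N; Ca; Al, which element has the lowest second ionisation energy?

Ca

Consider each +1 ion: Mg⁺ still has 1 valence electron; N⁺ still has 4 valence electrons; Ca⁺ still has 1 valence electron; Al⁺ still has 2 valence electrons.
All are still removing valence electrons, so compare the +1 ions as you would atoms: IE_2 generally rises across a period (higher Z_eff) and falls down a group (larger shell), subject to the usual subshell exceptions.
Valence configurations: Mg⁺ [Ne]3s¹, N⁺ [He]2s²2p², Ca⁺ [Ar]4s¹, Al⁺ [Ne]3s².
Approximate IE_2 values (kJ/mol): Mg 1451, N 2856, Ca 1145, Al 1817.
Putting it together, IE_2: Ca < Mg < Al < N.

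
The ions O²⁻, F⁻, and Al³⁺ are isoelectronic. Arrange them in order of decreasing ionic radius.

O²⁻ > F⁻ > Al³⁺

All of these have 10 electrons, so size is governed by nuclear charge alone: the more protons, the stronger the pull on the same electron cloud, and the smaller the ion.
Nuclear charges: Al³⁺ (Z=13), F⁻ (Z=9), O²⁻ (Z=8).
Largest to smallest: O²⁻ > F⁻ > Al³⁺.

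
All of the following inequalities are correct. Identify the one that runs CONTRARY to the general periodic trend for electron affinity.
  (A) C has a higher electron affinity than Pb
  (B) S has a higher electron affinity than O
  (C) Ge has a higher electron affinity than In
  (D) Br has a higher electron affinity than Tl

The general trend: electron affinity increases across a period and decreases down a group.
(A) C (period 2, group 14) vs Pb (period 6, group 14): the stated order agrees with the simple trend.
(B) S (period 3, group 16) vs O (period 2, group 16): the stated order contradicts the simple trend.
(C) Ge (period 4, group 14) vs In (period 5, group 13): the stated order agrees with the simple trend.
(D) Br (period 4, group 17) vs Tl (period 6, group 13): the stated order agrees with the simple trend.
The exception is (B): the compact 2p subshell of O repels the added electron more than S's larger 3p does.

(B)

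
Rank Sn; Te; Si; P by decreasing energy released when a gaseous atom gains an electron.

Si is in period 3, group 14; P is in period 3, group 15; Sn is in period 5, group 14; Te is in period 5, group 16.
Electron affinity generally becomes more exothermic across a period toward the halogens and less exothermic down a group.
Here both period and group differ, so the two effects have to be weighed against each other.
Sn > P: this pair runs against the simple trend — see the exception note.
Si > Sn: Si sits above Sn in group 14, so the down-group effect alone puts Si higher.
Te > Si: the two effects oppose for this pair; the across-period effect wins (190 vs 134 kJ/mol).
Note the exception: Sn has a higher electron affinity than P, contrary to the simple trend — adding an electron to P's half-filled np³ subshell costs electron-pairing energy.
Note the exception: Si has a higher electron affinity than P, contrary to the simple trend — adding an electron to P's half-filled 3p³ is unfavourable, so Si (3p²) has the more exothermic EA.
Approximate values (kJ/mol): Si 134, P 72, Sn 107, Te 190.
So from highest to lowest: Te > Si > Sn > P.

Te, Si, Sn, P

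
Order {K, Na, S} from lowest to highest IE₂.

S, K, Na

After 1 electron has been removed, what remains? K⁺ is the bare [Ar] core; Na⁺ is the bare [Ne] core; S⁺ still has 5 valence electrons.
Pulling an electron out of a noble-gas core costs far more than removing a remaining valence electron, so K and Na sit at the high end of IE_2.
The numbers (kJ/mol): K 3052, Na 4562, S 2252.
Overall IE_2 order: S < K < Na.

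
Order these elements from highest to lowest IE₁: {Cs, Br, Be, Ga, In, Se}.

Br > Se > Be > Ga > In > Cs

Be is in period 2, group 2; Ga is in period 4, group 13; Se is in period 4, group 16; Br is in period 4, group 17; In is in period 5, group 13; Cs is in period 6, group 1.
IE₁ increases left→right with effective nuclear charge and decreases top→bottom as the valence shell moves farther out.
Here both period and group differ, so the two effects have to be weighed against each other.
In > Cs: relative to Cs, both the across-period and down-group shifts push In's first ionization energy up.
Ga > In: they share group 13; the group trend gives Ga the larger value.
Be > Ga: period and group pull opposite ways; the down-group shift dominates (900 vs 579 kJ/mol).
Se > Be: the two effects oppose for this pair; the across-period effect wins (941 vs 900 kJ/mol).
Br > Se: Br lies to the right of Se in period 4, so the across-period effect alone puts Br higher.
For reference (kJ/mol): Be 900, Ga 579, Se 941, Br 1140, In 558, Cs 376.
So from highest to lowest: Br > Se > Be > Ga > In > Cs.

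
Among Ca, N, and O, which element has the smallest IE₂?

Ca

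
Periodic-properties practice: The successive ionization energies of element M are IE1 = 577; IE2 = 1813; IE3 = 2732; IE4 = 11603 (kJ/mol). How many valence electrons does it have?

Look for the largest jump between consecutive ionization energies: IE4/IE3 ≈ 4.2, far larger than any earlier ratio.
That jump marks the point where a core electron is being removed. So the atom has 3 valence electrons.

3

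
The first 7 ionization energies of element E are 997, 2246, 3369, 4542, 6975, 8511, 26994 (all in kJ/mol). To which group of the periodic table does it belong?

Group 16

Look for the largest jump between consecutive ionization energies: IE7/IE6 ≈ 3.2, far larger than any earlier ratio.
That jump marks the point where a core electron is being removed. So the atom has 6 valence electrons.
A main-group element with 6 valence electrons is in group 16.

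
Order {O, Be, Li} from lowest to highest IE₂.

Consider each +1 ion: O⁺ still has 5 valence electrons; Be⁺ still has 1 valence electron; Li⁺ is the bare [He] core.
Pulling an electron out of a noble-gas core costs far more than removing a remaining valence electron, so Li sits at the high end of IE_2.
Valence configurations: O⁺ [He]2s²2p³, Be⁺ [He]2s¹.
Approximate IE_2 values (kJ/mol): O 3388, Be 1757, Li 7298.
Putting it together, IE_2: Be < O < Li.

Be, O, Li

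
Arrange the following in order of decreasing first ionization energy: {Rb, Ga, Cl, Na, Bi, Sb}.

Na is in period 3, group 1; Cl is in period 3, group 17; Ga is in period 4, group 13; Rb is in period 5, group 1; Sb is in period 5, group 15; Bi is in period 6, group 15.
IE₁ increases left→right with effective nuclear charge and decreases top→bottom as the valence shell moves farther out.
Here both period and group differ, so the two effects have to be weighed against each other.
Na > Rb: Na sits above Rb in group 1, so the down-group effect alone puts Na higher.
Ga > Na: the two effects oppose for this pair; the across-period effect wins (579 vs 496 kJ/mol).
Bi > Ga: the two effects oppose for this pair; the across-period effect wins (703 vs 579 kJ/mol).
Sb > Bi: Sb sits above Bi in group 15, so the down-group effect alone puts Sb higher.
Cl > Sb: both effects reinforce here, so Cl is clearly the higher of the two.
Approximate values (kJ/mol): Na 496, Cl 1251, Ga 579, Rb 403, Sb 831, Bi 703.
So from highest to lowest: Cl > Sb > Bi > Ga > Na > Rb.

Cl > Sb > Bi > Ga > Na > Rb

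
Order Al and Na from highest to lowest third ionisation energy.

Na, Al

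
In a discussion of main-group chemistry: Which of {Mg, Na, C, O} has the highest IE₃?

Mg

IE_3 is the cost of taking one more electron from the +2 cation: Mg²⁺ is the bare [Ne] core; Na²⁺ is already 1 electron into the core; C²⁺ still has 2 valence electrons; O²⁺ still has 4 valence electrons.
Breaking into a closed-shell core is much more expensive than removing a leftover valence electron — Na and Mg have the largest IE_3 here.
Valence configurations: C²⁺ [He]2s², O²⁺ [He]2s²2p².
Tabulated IE_3 (kJ/mol): Mg 7733, Na 6910, C 4620, O 5300.
So the third ionization energies run C < O < Na < Mg.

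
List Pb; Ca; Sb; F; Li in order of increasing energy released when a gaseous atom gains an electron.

Ca < Pb < Li < Sb < F

Li is in period 2, group 1; F is in period 2, group 17; Ca is in period 4, group 2; Sb is in period 5, group 15; Pb is in period 6, group 14.
Electron affinity generally becomes more exothermic across a period toward the halogens and less exothermic down a group.
Neither a single period nor a single group — weigh both effects.
Pb > Ca: period and group pull opposite ways; the across-period shift dominates (35 vs 2 kJ/mol).
Li > Pb: the two effects oppose for this pair; the down-group effect wins (60 vs 35 kJ/mol).
Sb > Li: the two effects oppose for this pair; the across-period effect wins (103 vs 60 kJ/mol).
F > Sb: relative to Sb, both the across-period and down-group shifts push F's electron affinity up.
Approximate values (kJ/mol): Li 60, F 328, Ca 2, Sb 103, Pb 35.
So from lowest to highest: Ca < Pb < Li < Sb < F.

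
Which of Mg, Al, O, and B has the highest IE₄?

The fourth ionization energy removes an electron from the +3 ion. For each element: Mg³⁺ is already 1 electron into the core; Al³⁺ is the bare [Ne] core; O³⁺ still has 3 valence electrons; B³⁺ is the bare [He] core.
Breaking into a closed-shell core is much more expensive than removing a leftover valence electron — Mg, Al and B have the largest IE_4 here.
Approximate IE_4 values (kJ/mol): Mg 10543, Al 11577, O 7469, B 25026.
Putting it together, IE_4: O < Mg < Al < B.

B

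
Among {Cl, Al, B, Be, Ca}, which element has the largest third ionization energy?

Be

Consider each +2 ion: Cl²⁺ still has 5 valence electrons; Al²⁺ still has 1 valence electron; B²⁺ still has 1 valence electron; Be²⁺ is the bare [He] core; Ca²⁺ is the bare [Ar] core.
Breaking into a closed-shell core is much more expensive than removing a leftover valence electron — Ca and Be have the largest IE_3 here.
Valence configurations: Cl²⁺ [Ne]3s²3p³, Al²⁺ [Ne]3s¹, B²⁺ [He]2s¹.
Approximate IE_3 values (kJ/mol): Cl 3822, Al 2745, B 3660, Be 14849, Ca 4912.
So the third ionization energies run Al < B < Cl < Ca < Be.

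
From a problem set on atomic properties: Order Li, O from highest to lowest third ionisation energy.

Consider each +2 ion: Li²⁺ is already 1 electron into the core; O²⁺ still has 4 valence electrons.
Core electrons are held far more tightly than valence electrons, so Li tops the IE_3 order.
Tabulated IE_3 (kJ/mol): Li 11815, O 5300.
So the third ionization energies run O < Li.

Li, O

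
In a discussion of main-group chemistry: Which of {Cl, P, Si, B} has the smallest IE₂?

IE_2 is the cost of taking one more electron from the +1 cation: Cl⁺ still has 6 valence electrons; P⁺ still has 4 valence electrons; Si⁺ still has 3 valence electrons; B⁺ still has 2 valence electrons.
All are still removing valence electrons, so compare the +1 ions as you would atoms: IE_2 generally rises across a period (higher Z_eff) and falls down a group (larger shell), subject to the usual subshell exceptions.
Valence configurations: Cl⁺ [Ne]3s²3p⁴, P⁺ [Ne]3s²3p², Si⁺ [Ne]3s²3p¹, B⁺ [He]2s².
The numbers (kJ/mol): Cl 2298, P 1907, Si 1577, B 2427.
Overall IE_2 order: Si < P < Cl < B.

Si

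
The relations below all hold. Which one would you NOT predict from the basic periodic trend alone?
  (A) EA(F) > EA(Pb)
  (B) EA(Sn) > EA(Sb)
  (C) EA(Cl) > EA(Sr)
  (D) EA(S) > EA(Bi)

(B)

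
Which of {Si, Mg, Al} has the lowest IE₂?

Mg

Consider each +1 ion: Si⁺ still has 3 valence electrons; Mg⁺ still has 1 valence electron; Al⁺ still has 2 valence electrons.
All are still removing valence electrons, so compare the +1 ions as you would atoms: IE_2 generally rises across a period (higher Z_eff) and falls down a group (larger shell), subject to the usual subshell exceptions.
Valence configurations: Si⁺ [Ne]3s²3p¹, Mg⁺ [Ne]3s¹, Al⁺ [Ne]3s².
Si⁺ loses a lone 3p electron whereas Al⁺ must break into a filled 3s² pair, so IE_2(Al) > IE_2(Si) even though Si has the higher nuclear charge.
Tabulated IE_2 (kJ/mol): Si 1577, Mg 1451, Al 1817.
Putting it together, IE_2: Mg < Si < Al.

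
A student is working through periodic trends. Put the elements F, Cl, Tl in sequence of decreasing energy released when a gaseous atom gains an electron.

Electron affinity generally becomes more exothermic across a period toward the halogens and less exothermic down a group.
Neither a single period nor a single group — weigh both effects.
F > Tl: both effects reinforce here, so F is clearly the higher of the two.
Cl > F: this pair runs against the simple trend — see the exception note.
Note the exception: Cl has a higher electron affinity than F, contrary to the simple trend — F's small 2p subshell makes the incoming electron feel strong e⁻–e⁻ repulsion, so Cl actually releases more energy on gaining an electron.
Approximate values (kJ/mol): F 328, Cl 349, Tl 19.
So from highest to lowest: Cl > F > Tl.

Cl > F > Tl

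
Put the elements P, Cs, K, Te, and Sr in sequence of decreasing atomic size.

Atomic radius shrinks across a period as nuclear charge pulls the same shell inward, and grows down a group as new shells are added.
Neither a single period nor a single group — weigh both effects.
Te > P: period and group pull opposite ways; the down-group shift dominates (136 vs 111 pm).
Sr > Te: Sr lies to the left of Te in period 5, so the across-period effect alone puts Sr larger.
K > Sr: period and group pull opposite ways; the across-period shift dominates (196 vs 185 pm).
Cs > K: they share group 1; the group trend gives Cs the larger value.
Tabulated atomic radius (pm): P 111, K 196, Sr 185, Te 136, Cs 232.
So from largest to smallest: Cs > K > Sr > Te > P.

Cs > K > Sr > Te > P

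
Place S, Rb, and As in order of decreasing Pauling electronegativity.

S is in period 3, group 16; As is in period 4, group 15; Rb is in period 5, group 1.
Atoms toward the upper right of the periodic table pull bonding electrons most strongly.
Neither a single period nor a single group — weigh both effects.
As > Rb: both effects reinforce here, so As is clearly the higher of the two.
S > As: relative to As, both the across-period and down-group shifts push S's electronegativity up.
Approximate values (Pauling): S 2.58, As 2.18, Rb 0.82.
So from highest to lowest: S > As > Rb.

S, As, Rb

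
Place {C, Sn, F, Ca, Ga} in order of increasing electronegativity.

C is in period 2, group 14; F is in period 2, group 17; Ca is in period 4, group 2; Ga is in period 4, group 13; Sn is in period 5, group 14.
Smaller atoms with higher effective nuclear charge are more electronegative.
Here both period and group differ, so the two effects have to be weighed against each other.
Ga > Ca: Ga lies to the right of Ca in period 4, so the across-period effect alone puts Ga higher.
Sn > Ga: the two effects oppose for this pair; the across-period effect wins (1.96 vs 1.81).
C > Sn: they share group 14; the group trend gives C the larger value.
F > C: F lies to the right of C in period 2, so the across-period effect alone puts F higher.
For reference (Pauling): C 2.55, F 3.98, Ca 1.00, Ga 1.81, Sn 1.96.
So from lowest to highest: Ca < Ga < Sn < C < F.

Ca < Ga < Sn < C < F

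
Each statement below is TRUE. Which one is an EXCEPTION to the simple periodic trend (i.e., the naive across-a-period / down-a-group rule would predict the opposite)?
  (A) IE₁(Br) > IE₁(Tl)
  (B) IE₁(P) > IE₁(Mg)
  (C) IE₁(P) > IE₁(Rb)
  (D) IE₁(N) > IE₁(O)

The general trend: first ionisation energy increases across a period and decreases down a group.
(A) Br (period 4, group 17) vs Tl (period 6, group 13): the stated order agrees with the simple trend.
(B) P (period 3, group 15) vs Mg (period 3, group 2): the stated order agrees with the simple trend.
(C) P (period 3, group 15) vs Rb (period 5, group 1): the stated order agrees with the simple trend.
(D) N (period 2, group 15) vs O (period 2, group 16): the stated order contradicts the simple trend.
The exception is (D): pairing an electron in O's 2p⁴ costs repulsion energy, so O ionizes more easily than half-filled N (2p³).

(D)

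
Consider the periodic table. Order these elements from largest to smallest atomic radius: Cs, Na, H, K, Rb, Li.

Across a period the added protons contract the valence shell; down a group each new principal shell makes the atom larger.
All are in group 1, so atomic radius increases down the group.
So from largest to smallest: Cs > Rb > K > Na > Li > H.

Cs, Rb, K, Na, Li, H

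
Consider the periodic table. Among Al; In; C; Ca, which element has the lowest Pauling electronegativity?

C is in period 2, group 14; Al is in period 3, group 13; Ca is in period 4, group 2; In is in period 5, group 13.
EN rises left→right (higher Z_eff, smaller atoms) and falls top→bottom (larger, more shielded atoms).
These span different periods and groups, so the two trends combine.
Al > Ca: relative to Ca, both the across-period and down-group shifts push Al's electronegativity up.
In > Al: this pair runs against the simple trend — see the exception note.
C > In: relative to In, both the across-period and down-group shifts push C's electronegativity up.
Note the exception: In has a higher electronegativity than Al, contrary to the simple trend — poor shielding by filled d (and f) subshells raises the heavier element's effective nuclear charge more than the simple down-group trend predicts.
Approximate values (Pauling): C 2.55, Al 1.61, Ca 1.00, In 1.78.
The lowest Pauling electronegativity among these belongs to Ca.

Ca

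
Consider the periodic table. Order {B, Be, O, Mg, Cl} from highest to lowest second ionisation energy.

The second ionization energy removes an electron from the +1 ion. For each element: B⁺ still has 2 valence electrons; Be⁺ still has 1 valence electron; O⁺ still has 5 valence electrons; Mg⁺ still has 1 valence electron; Cl⁺ still has 6 valence electrons.
All are still removing valence electrons, so compare the +1 ions as you would atoms: IE_2 generally rises across a period (higher Z_eff) and falls down a group (larger shell), subject to the usual subshell exceptions.
Valence configurations: B⁺ [He]2s², Be⁺ [He]2s¹, O⁺ [He]2s²2p³, Mg⁺ [Ne]3s¹, Cl⁺ [Ne]3s²3p⁴.
Approximate IE_2 values (kJ/mol): B 2427, Be 1757, O 3388, Mg 1451, Cl 2298.
Hence IE_2: Mg < Be < Cl < B < O.

O, B, Cl, Be, Mg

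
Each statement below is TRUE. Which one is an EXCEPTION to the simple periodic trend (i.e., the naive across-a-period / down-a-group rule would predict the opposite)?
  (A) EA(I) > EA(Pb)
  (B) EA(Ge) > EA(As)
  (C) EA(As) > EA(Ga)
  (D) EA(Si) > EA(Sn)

The general trend: electron affinity increases across a period and decreases down a group.
(A) I (period 5, group 17) vs Pb (period 6, group 14): the stated order agrees with the simple trend.
(B) Ge (period 4, group 14) vs As (period 4, group 15): the stated order contradicts the simple trend.
(C) As (period 4, group 15) vs Ga (period 4, group 13): the stated order agrees with the simple trend.
(D) Si (period 3, group 14) vs Sn (period 5, group 14): the stated order agrees with the simple trend.
The exception is (B): adding an electron to As's half-filled 4p³ is unfavourable, so Ge (4p²) has the more exothermic EA.

(B)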